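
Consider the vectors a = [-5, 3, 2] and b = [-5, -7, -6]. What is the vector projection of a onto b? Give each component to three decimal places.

(0.364, 0.509, 0.436)

a · b = (-5)·(-5) + 3·(-7) + 2·(-6) = 25 - 21 - 12 = -8
|b|² = 25 + 49 + 36 = 110
proj_b a = (-8/110) · (-5, -7, -6) ≈ (0.364, 0.509, 0.436)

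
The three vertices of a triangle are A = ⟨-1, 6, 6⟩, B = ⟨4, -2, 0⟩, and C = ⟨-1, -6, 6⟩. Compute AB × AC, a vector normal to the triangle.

AB = (5, -8, -6)
AC = (0, -12, 0)
i: (-8)·0 - (-6)·(-12) = 0 - 72 = -72
j: (-6)·0 - 5·0 = 0 - 0 = 0
k: 5·(-12) - (-8)·0 = -60 - 0 = -60
AB × AC = (-72, 0, -60)

(-72, 0, -60)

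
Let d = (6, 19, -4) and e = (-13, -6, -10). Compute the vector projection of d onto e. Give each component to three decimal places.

d · e = 6·(-13) + 19·(-6) + (-4)·(-10) = -78 - 114 + 40 = -152
|e|² = 169 + 36 + 100 = 305
proj_e d = (-152/305) · (-13, -6, -10) ≈ (6.479, 2.990, 4.984)

(6.479, 2.990, 4.984)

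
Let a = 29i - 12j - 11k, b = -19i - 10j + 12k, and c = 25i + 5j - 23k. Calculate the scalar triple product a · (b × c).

4869

b × c:
i: (-10)·(-23) - 12·5 = 230 - 60 = 170
j: 12·25 - (-19)·(-23) = 300 - 437 = -137
k: (-19)·5 - (-10)·25 = -95 - (-250) = 155
b × c = (170, -137, 155)
a · (b × c) = 29·170 + (-12)·(-137) + (-11)·155 = 4930 + 1644 - 1705 = 4869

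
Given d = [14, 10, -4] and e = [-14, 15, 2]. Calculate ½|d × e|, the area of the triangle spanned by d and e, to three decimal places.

180.058

i: 10·2 - (-4)·15 = 20 - (-60) = 80
j: (-4)·(-14) - 14·2 = 56 - 28 = 28
k: 14·15 - 10·(-14) = 210 - (-140) = 350
d × e = (80, 28, 350)
|d × e| = √(80² + 28² + 350²) = √129684 ≈ 360.1166
area = ½ · 360.1166 ≈ 180.058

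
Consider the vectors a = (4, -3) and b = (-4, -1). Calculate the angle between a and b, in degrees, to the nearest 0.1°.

129.1

a · b = 4·(-4) + (-3)·(-1) = -16 + 3 = -13
|a|² = 16 + 9 = 25,  |a| = √25 ≈ 5.000000
|b|² = 16 + 1 = 17,  |b| = √17 ≈ 4.123106
cos θ = -13 / (5.000000 · 4.123106) ≈ -0.63059
θ = arccos(-0.63059) ≈ 129.1°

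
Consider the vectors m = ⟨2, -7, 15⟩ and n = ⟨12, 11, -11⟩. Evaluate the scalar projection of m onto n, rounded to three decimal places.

-11.096

m · n = 2·12 + (-7)·11 + 15·(-11) = 24 - 77 - 165 = -218
|n| = √(144 + 121 + 121) = √386 ≈ 19.6469
comp_n m = -218 / √386 ≈ -11.096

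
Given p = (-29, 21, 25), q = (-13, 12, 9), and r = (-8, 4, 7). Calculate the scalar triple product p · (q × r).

q × r:
i: 12·7 - 9·4 = 84 - 36 = 48
j: 9·(-8) - (-13)·7 = -72 - (-91) = 19
k: (-13)·4 - 12·(-8) = -52 - (-96) = 44
q × r = (48, 19, 44)
p · (q × r) = (-29)·48 + 21·19 + 25·44 = -1392 + 399 + 1100 = 107

107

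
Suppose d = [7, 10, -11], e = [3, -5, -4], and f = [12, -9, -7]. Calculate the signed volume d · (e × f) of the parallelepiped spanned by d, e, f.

e × f:
i: (-5)·(-7) - (-4)·(-9) = 35 - 36 = -1
j: (-4)·12 - 3·(-7) = -48 - (-21) = -27
k: 3·(-9) - (-5)·12 = -27 - (-60) = 33
e × f = (-1, -27, 33)
d · (e × f) = 7·(-1) + 10·(-27) + (-11)·33 = -7 - 270 - 363 = -640

-640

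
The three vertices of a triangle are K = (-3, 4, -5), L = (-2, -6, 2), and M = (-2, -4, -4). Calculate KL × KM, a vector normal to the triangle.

KL = (1, -10, 7)
KM = (1, -8, 1)
i: (-10)·1 - 7·(-8) = -10 - (-56) = 46
j: 7·1 - 1·1 = 7 - 1 = 6
k: 1·(-8) - (-10)·1 = -8 - (-10) = 2
KL × KM = (46, 6, 2)

(46, 6, 2)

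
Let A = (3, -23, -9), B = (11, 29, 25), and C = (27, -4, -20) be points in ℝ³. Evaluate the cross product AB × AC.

AB = (8, 52, 34)
AC = (24, 19, -11)
i: 52·(-11) - 34·19 = -572 - 646 = -1218
j: 34·24 - 8·(-11) = 816 - (-88) = 904
k: 8·19 - 52·24 = 152 - 1248 = -1096
AB × AC = (-1218, 904, -1096)

(-1218, 904, -1096)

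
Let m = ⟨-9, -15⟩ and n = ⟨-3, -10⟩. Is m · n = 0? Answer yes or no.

m · n = (-9)·(-3) + (-15)·(-10) = 27 + 150 = 177
Nonzero, so the vectors are not orthogonal.

no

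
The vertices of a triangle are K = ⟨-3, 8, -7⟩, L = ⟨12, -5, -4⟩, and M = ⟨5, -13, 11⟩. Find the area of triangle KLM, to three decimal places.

KL = (15, -13, 3),  KM = (8, -21, 18)
i: (-13)·18 - 3·(-21) = -234 - (-63) = -171
j: 3·8 - 15·18 = 24 - 270 = -246
k: 15·(-21) - (-13)·8 = -315 - (-104) = -211
KL × KM = (-171, -246, -211)
|KL × KM| = √134278 ≈ 366.4396
area = ½ · 366.4396 ≈ 183.220

183.220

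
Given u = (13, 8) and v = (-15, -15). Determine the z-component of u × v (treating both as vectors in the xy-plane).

13·(-15) - 8·(-15) = -195 - (-120) = -75

-75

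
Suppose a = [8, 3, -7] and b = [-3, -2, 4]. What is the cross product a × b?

(-2, -11, -7)

i: 3·4 - (-7)·(-2) = 12 - 14 = -2
j: (-7)·(-3) - 8·4 = 21 - 32 = -11
k: 8·(-2) - 3·(-3) = -16 - (-9) = -7
a × b = (-2, -11, -7)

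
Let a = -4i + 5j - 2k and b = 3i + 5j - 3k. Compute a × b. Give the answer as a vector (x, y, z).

(-5, -18, -35)

i: 5·(-3) - (-2)·5 = -15 - (-10) = -5
j: (-2)·3 - (-4)·(-3) = -6 - 12 = -18
k: (-4)·5 - 5·3 = -20 - 15 = -35
a × b = (-5, -18, -35)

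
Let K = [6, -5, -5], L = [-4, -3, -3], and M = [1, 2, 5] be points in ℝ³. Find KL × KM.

(6, 90, -60)

KL = (-10, 2, 2)
KM = (-5, 7, 10)
i: 2·10 - 2·7 = 20 - 14 = 6
j: 2·(-5) - (-10)·10 = -10 - (-100) = 90
k: (-10)·7 - 2·(-5) = -70 - (-10) = -60
KL × KM = (6, 90, -60)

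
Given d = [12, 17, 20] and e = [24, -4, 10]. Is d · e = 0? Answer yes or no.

d · e = 12·24 + 17·(-4) + 20·10 = 288 - 68 + 200 = 420
Nonzero, so the vectors are not orthogonal.

no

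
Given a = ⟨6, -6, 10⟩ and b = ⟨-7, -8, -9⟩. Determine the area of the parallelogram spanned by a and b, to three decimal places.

i: (-6)·(-9) - 10·(-8) = 54 - (-80) = 134
j: 10·(-7) - 6·(-9) = -70 - (-54) = -16
k: 6·(-8) - (-6)·(-7) = -48 - 42 = -90
a × b = (134, -16, -90)
|a × b| = √(134² + (-16)² + (-90)²) = √26312 ≈ 162.2097

162.210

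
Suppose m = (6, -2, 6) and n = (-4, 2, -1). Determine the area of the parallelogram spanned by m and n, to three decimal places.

i: (-2)·(-1) - 6·2 = 2 - 12 = -10
j: 6·(-4) - 6·(-1) = -24 - (-6) = -18
k: 6·2 - (-2)·(-4) = 12 - 8 = 4
m × n = (-10, -18, 4)
|m × n| = √((-10)² + (-18)² + 4²) = √440 ≈ 20.9762

20.976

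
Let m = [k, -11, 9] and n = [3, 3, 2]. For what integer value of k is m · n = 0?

m · n = k·3 + (-11)·3 + 9·2 = -15 + 3k
Set equal to 0: 3k = 15, so k = 5.

5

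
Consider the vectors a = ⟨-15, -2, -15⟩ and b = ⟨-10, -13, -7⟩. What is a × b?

(-181, 45, 175)

i: (-2)·(-7) - (-15)·(-13) = 14 - 195 = -181
j: (-15)·(-10) - (-15)·(-7) = 150 - 105 = 45
k: (-15)·(-13) - (-2)·(-10) = 195 - 20 = 175
a × b = (-181, 45, 175)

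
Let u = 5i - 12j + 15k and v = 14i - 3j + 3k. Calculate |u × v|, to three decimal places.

i: (-12)·3 - 15·(-3) = -36 - (-45) = 9
j: 15·14 - 5·3 = 210 - 15 = 195
k: 5·(-3) - (-12)·14 = -15 - (-168) = 153
u × v = (9, 195, 153)
|u × v| = √(9² + 195² + 153²) = √61515 ≈ 248.0222

248.022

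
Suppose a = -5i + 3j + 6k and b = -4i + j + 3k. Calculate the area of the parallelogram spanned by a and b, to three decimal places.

11.790

i: 3·3 - 6·1 = 9 - 6 = 3
j: 6·(-4) - (-5)·3 = -24 - (-15) = -9
k: (-5)·1 - 3·(-4) = -5 - (-12) = 7
a × b = (3, -9, 7)
|a × b| = √(3² + (-9)² + 7²) = √139 ≈ 11.7898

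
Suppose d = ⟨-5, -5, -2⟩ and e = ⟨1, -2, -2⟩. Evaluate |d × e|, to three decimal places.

20.125

i: (-5)·(-2) - (-2)·(-2) = 10 - 4 = 6
j: (-2)·1 - (-5)·(-2) = -2 - 10 = -12
k: (-5)·(-2) - (-5)·1 = 10 - (-5) = 15
d × e = (6, -12, 15)
|d × e| = √(6² + (-12)² + 15²) = √405 ≈ 20.1246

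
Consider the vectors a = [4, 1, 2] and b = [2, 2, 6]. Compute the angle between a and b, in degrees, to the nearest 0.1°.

a · b = 4·2 + 1·2 + 2·6 = 8 + 2 + 12 = 22
|a|² = 16 + 1 + 4 = 21,  |a| = √21 ≈ 4.582576
|b|² = 4 + 4 + 36 = 44,  |b| = √44 ≈ 6.633250
cos θ = 22 / (4.582576 · 6.633250) ≈ 0.72375
θ = arccos(0.72375) ≈ 43.6°

43.6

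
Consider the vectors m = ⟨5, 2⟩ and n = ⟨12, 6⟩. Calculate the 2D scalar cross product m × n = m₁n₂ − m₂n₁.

5·6 - 2·12 = 30 - 24 = 6

6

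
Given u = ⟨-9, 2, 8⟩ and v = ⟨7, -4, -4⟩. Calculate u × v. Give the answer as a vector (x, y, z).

(24, 20, 22)

i: 2·(-4) - 8·(-4) = -8 - (-32) = 24
j: 8·7 - (-9)·(-4) = 56 - 36 = 20
k: (-9)·(-4) - 2·7 = 36 - 14 = 22
u × v = (24, 20, 22)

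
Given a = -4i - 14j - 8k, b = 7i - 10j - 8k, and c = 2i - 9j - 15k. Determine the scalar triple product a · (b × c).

b × c:
i: (-10)·(-15) - (-8)·(-9) = 150 - 72 = 78
j: (-8)·2 - 7·(-15) = -16 - (-105) = 89
k: 7·(-9) - (-10)·2 = -63 - (-20) = -43
b × c = (78, 89, -43)
a · (b × c) = (-4)·78 + (-14)·89 + (-8)·(-43) = -312 - 1246 + 344 = -1214

-1214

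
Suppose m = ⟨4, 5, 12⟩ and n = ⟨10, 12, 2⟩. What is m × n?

i: 5·2 - 12·12 = 10 - 144 = -134
j: 12·10 - 4·2 = 120 - 8 = 112
k: 4·12 - 5·10 = 48 - 50 = -2
m × n = (-134, 112, -2)

(-134, 112, -2)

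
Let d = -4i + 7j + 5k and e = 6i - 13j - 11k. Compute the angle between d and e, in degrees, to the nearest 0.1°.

173.0

d · e = (-4)·6 + 7·(-13) + 5·(-11) = -24 - 91 - 55 = -170
|d|² = 16 + 49 + 25 = 90,  |d| = √90 ≈ 9.486833
|e|² = 36 + 169 + 121 = 326,  |e| = √326 ≈ 18.055470
cos θ = -170 / (9.486833 · 18.055470) ≈ -0.99247
θ = arccos(-0.99247) ≈ 173.0°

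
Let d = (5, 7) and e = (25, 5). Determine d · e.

d · e = 5·25 + 7·5 = 125 + 35 = 160

160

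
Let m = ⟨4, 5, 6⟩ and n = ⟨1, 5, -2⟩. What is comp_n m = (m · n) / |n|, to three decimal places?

m · n = 4·1 + 5·5 + 6·(-2) = 4 + 25 - 12 = 17
|n| = √(1 + 25 + 4) = √30 ≈ 5.4772
comp_n m = 17 / √30 ≈ 3.104

3.104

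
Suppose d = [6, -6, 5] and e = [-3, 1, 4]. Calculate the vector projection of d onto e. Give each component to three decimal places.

(0.462, -0.154, -0.615)

d · e = 6·(-3) + (-6)·1 + 5·4 = -18 - 6 + 20 = -4
|e|² = 9 + 1 + 16 = 26
proj_e d = (-4/26) · (-3, 1, 4) ≈ (0.462, -0.154, -0.615)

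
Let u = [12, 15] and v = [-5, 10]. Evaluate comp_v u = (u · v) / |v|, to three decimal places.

8.050

u · v = 12·(-5) + 15·10 = -60 + 150 = 90
|v| = √(25 + 100) = √125 ≈ 11.1803
comp_v u = 90 / √125 ≈ 8.050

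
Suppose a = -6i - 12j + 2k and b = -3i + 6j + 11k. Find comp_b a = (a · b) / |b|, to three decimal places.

-2.484

a · b = (-6)·(-3) + (-12)·6 + 2·11 = 18 - 72 + 22 = -32
|b| = √(9 + 36 + 121) = √166 ≈ 12.8841
comp_b a = -32 / √166 ≈ -2.484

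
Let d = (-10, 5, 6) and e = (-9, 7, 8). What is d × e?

i: 5·8 - 6·7 = 40 - 42 = -2
j: 6·(-9) - (-10)·8 = -54 - (-80) = 26
k: (-10)·7 - 5·(-9) = -70 - (-45) = -25
d × e = (-2, 26, -25)

(-2, 26, -25)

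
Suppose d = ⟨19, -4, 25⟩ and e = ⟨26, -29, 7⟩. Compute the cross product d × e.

(697, 517, -447)

i: (-4)·7 - 25·(-29) = -28 - (-725) = 697
j: 25·26 - 19·7 = 650 - 133 = 517
k: 19·(-29) - (-4)·26 = -551 - (-104) = -447
d × e = (697, 517, -447)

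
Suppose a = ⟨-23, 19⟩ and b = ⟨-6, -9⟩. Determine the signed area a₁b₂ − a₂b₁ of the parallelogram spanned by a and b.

(-23)·(-9) - 19·(-6) = 207 - (-114) = 321

321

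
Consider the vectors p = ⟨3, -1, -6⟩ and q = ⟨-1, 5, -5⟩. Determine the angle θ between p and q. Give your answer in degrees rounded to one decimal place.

63.0

p · q = 3·(-1) + (-1)·5 + (-6)·(-5) = -3 - 5 + 30 = 22
|p|² = 9 + 1 + 36 = 46,  |p| = √46 ≈ 6.782330
|q|² = 1 + 25 + 25 = 51,  |q| = √51 ≈ 7.141428
cos θ = 22 / (6.782330 · 7.141428) ≈ 0.45421
θ = arccos(0.45421) ≈ 63.0°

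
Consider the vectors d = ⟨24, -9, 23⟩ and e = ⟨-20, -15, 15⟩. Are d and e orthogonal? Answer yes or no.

yes

d · e = 24·(-20) + (-9)·(-15) + 23·15 = -480 + 135 + 345 = 0
Zero, so the vectors are orthogonal.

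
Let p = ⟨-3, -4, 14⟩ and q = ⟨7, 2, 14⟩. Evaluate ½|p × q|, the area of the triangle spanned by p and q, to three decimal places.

i: (-4)·14 - 14·2 = -56 - 28 = -84
j: 14·7 - (-3)·14 = 98 - (-42) = 140
k: (-3)·2 - (-4)·7 = -6 - (-28) = 22
p × q = (-84, 140, 22)
|p × q| = √((-84)² + 140² + 22²) = √27140 ≈ 164.7422
area = ½ · 164.7422 ≈ 82.371

82.371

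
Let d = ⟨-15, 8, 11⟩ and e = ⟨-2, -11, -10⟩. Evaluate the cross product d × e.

i: 8·(-10) - 11·(-11) = -80 - (-121) = 41
j: 11·(-2) - (-15)·(-10) = -22 - 150 = -172
k: (-15)·(-11) - 8·(-2) = 165 - (-16) = 181
d × e = (41, -172, 181)

(41, -172, 181)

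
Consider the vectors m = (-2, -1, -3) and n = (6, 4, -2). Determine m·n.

-10

m · n = (-2)·6 + (-1)·4 + (-3)·(-2) = -12 - 4 + 6 = -10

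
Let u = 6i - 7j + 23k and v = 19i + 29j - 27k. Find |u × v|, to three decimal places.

i: (-7)·(-27) - 23·29 = 189 - 667 = -478
j: 23·19 - 6·(-27) = 437 - (-162) = 599
k: 6·29 - (-7)·19 = 174 - (-133) = 307
u × v = (-478, 599, 307)
|u × v| = √((-478)² + 599² + 307²) = √681534 ≈ 825.5507

825.551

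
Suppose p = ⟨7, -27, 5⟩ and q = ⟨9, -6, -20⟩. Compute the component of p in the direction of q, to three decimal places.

5.497

p · q = 7·9 + (-27)·(-6) + 5·(-20) = 63 + 162 - 100 = 125
|q| = √(81 + 36 + 400) = √517 ≈ 22.7376
comp_q p = 125 / √517 ≈ 5.497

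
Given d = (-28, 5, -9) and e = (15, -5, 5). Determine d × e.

i: 5·5 - (-9)·(-5) = 25 - 45 = -20
j: (-9)·15 - (-28)·5 = -135 - (-140) = 5
k: (-28)·(-5) - 5·15 = 140 - 75 = 65
d × e = (-20, 5, 65)

(-20, 5, 65)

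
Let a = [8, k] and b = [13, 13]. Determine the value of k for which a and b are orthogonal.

a · b = 8·13 + k·13 = 104 + 13k
Set equal to 0: 13k = -104, so k = -8.

-8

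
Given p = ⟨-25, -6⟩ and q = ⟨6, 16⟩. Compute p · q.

p · q = (-25)·6 + (-6)·16 = -150 - 96 = -246

-246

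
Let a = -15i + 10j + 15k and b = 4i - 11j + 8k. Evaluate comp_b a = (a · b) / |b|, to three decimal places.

a · b = (-15)·4 + 10·(-11) + 15·8 = -60 - 110 + 120 = -50
|b| = √(16 + 121 + 64) = √201 ≈ 14.1774
comp_b a = -50 / √201 ≈ -3.527

-3.527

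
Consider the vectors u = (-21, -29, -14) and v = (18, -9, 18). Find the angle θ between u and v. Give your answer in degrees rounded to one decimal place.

110.8

u · v = (-21)·18 + (-29)·(-9) + (-14)·18 = -378 + 261 - 252 = -369
|u|² = 441 + 841 + 196 = 1478,  |u| = √1478 ≈ 38.444766
|v|² = 324 + 81 + 324 = 729,  |v| = √729 ≈ 27.000000
cos θ = -369 / (38.444766 · 27.000000) ≈ -0.35549
θ = arccos(-0.35549) ≈ 110.8°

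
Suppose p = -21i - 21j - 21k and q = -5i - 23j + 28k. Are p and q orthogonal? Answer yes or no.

yes

p · q = (-21)·(-5) + (-21)·(-23) + (-21)·28 = 105 + 483 - 588 = 0
Zero, so the vectors are orthogonal.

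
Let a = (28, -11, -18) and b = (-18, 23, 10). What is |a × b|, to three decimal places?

541.542

i: (-11)·10 - (-18)·23 = -110 - (-414) = 304
j: (-18)·(-18) - 28·10 = 324 - 280 = 44
k: 28·23 - (-11)·(-18) = 644 - 198 = 446
a × b = (304, 44, 446)
|a × b| = √(304² + 44² + 446²) = √293268 ≈ 541.5422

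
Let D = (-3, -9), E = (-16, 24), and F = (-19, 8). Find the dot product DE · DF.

DE = E − D = (-13, 33)
DF = F − D = (-16, 17)
DE · DF = (-13)·(-16) + 33·17 = 208 + 561 = 769

769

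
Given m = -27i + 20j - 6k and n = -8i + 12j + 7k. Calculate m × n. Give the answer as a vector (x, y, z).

(212, 237, -164)

i: 20·7 - (-6)·12 = 140 - (-72) = 212
j: (-6)·(-8) - (-27)·7 = 48 - (-189) = 237
k: (-27)·12 - 20·(-8) = -324 - (-160) = -164
m × n = (212, 237, -164)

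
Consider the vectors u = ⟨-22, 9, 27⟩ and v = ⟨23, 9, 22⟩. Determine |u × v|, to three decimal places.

1177.741

i: 9·22 - 27·9 = 198 - 243 = -45
j: 27·23 - (-22)·22 = 621 - (-484) = 1105
k: (-22)·9 - 9·23 = -198 - 207 = -405
u × v = (-45, 1105, -405)
|u × v| = √((-45)² + 1105² + (-405)²) = √1387075 ≈ 1177.7415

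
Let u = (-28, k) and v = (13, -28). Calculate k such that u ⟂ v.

-13

u · v = (-28)·13 + k·(-28) = -364 - 28k
Set equal to 0: -28k = 364, so k = -13.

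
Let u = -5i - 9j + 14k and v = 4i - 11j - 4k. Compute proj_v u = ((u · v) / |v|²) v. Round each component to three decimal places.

u · v = (-5)·4 + (-9)·(-11) + 14·(-4) = -20 + 99 - 56 = 23
|v|² = 16 + 121 + 16 = 153
proj_v u = (23/153) · (4, -11, -4) ≈ (0.601, -1.654, -0.601)

(0.601, -1.654, -0.601)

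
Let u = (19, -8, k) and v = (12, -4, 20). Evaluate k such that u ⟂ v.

u · v = 19·12 + (-8)·(-4) + k·20 = 260 + 20k
Set equal to 0: 20k = -260, so k = -13.

-13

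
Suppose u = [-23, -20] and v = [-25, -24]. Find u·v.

1055

u · v = (-23)·(-25) + (-20)·(-24) = 575 + 480 = 1055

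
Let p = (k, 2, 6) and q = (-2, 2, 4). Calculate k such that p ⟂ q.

14

p · q = k·(-2) + 2·2 + 6·4 = 28 - 2k
Set equal to 0: -2k = -28, so k = 14.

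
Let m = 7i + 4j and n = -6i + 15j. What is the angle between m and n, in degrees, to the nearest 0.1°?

82.1

m · n = 7·(-6) + 4·15 = -42 + 60 = 18
|m|² = 49 + 16 = 65,  |m| = √65 ≈ 8.062258
|n|² = 36 + 225 = 261,  |n| = √261 ≈ 16.155494
cos θ = 18 / (8.062258 · 16.155494) ≈ 0.13820
θ = arccos(0.13820) ≈ 82.1°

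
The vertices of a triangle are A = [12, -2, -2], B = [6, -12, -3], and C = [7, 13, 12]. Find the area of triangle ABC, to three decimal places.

AB = (-6, -10, -1),  AC = (-5, 15, 14)
i: (-10)·14 - (-1)·15 = -140 - (-15) = -125
j: (-1)·(-5) - (-6)·14 = 5 - (-84) = 89
k: (-6)·15 - (-10)·(-5) = -90 - 50 = -140
AB × AC = (-125, 89, -140)
|AB × AC| = √43146 ≈ 207.7162
area = ½ · 207.7162 ≈ 103.858

103.858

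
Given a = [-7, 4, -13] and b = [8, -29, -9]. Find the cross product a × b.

i: 4·(-9) - (-13)·(-29) = -36 - 377 = -413
j: (-13)·8 - (-7)·(-9) = -104 - 63 = -167
k: (-7)·(-29) - 4·8 = 203 - 32 = 171
a × b = (-413, -167, 171)

(-413, -167, 171)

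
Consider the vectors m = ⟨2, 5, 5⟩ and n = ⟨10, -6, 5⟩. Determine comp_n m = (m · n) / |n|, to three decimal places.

m · n = 2·10 + 5·(-6) + 5·5 = 20 - 30 + 25 = 15
|n| = √(100 + 36 + 25) = √161 ≈ 12.6886
comp_n m = 15 / √161 ≈ 1.182

1.182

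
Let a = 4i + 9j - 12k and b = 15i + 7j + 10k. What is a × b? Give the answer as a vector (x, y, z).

(174, -220, -107)

i: 9·10 - (-12)·7 = 90 - (-84) = 174
j: (-12)·15 - 4·10 = -180 - 40 = -220
k: 4·7 - 9·15 = 28 - 135 = -107
a × b = (174, -220, -107)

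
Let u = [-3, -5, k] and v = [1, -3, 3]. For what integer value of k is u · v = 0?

-4

u · v = (-3)·1 + (-5)·(-3) + k·3 = 12 + 3k
Set equal to 0: 3k = -12, so k = -4.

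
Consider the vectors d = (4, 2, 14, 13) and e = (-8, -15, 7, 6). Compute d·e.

d · e = 4·(-8) + 2·(-15) + 14·7 + 13·6 = -32 - 30 + 98 + 78 = 114

114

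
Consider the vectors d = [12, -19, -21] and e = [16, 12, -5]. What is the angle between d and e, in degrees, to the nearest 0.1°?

d · e = 12·16 + (-19)·12 + (-21)·(-5) = 192 - 228 + 105 = 69
|d|² = 144 + 361 + 441 = 946,  |d| = √946 ≈ 30.757113
|e|² = 256 + 144 + 25 = 425,  |e| = √425 ≈ 20.615528
cos θ = 69 / (30.757113 · 20.615528) ≈ 0.10882
θ = arccos(0.10882) ≈ 83.8°

83.8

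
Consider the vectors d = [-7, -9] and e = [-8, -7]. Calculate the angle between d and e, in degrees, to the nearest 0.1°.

d · e = (-7)·(-8) + (-9)·(-7) = 56 + 63 = 119
|d|² = 49 + 81 = 130,  |d| = √130 ≈ 11.401754
|e|² = 64 + 49 = 113,  |e| = √113 ≈ 10.630146
cos θ = 119 / (11.401754 · 10.630146) ≈ 0.98183
θ = arccos(0.98183) ≈ 10.9°

10.9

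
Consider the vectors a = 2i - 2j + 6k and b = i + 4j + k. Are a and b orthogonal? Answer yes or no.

yes

a · b = 2·1 + (-2)·4 + 6·1 = 2 - 8 + 6 = 0
Zero, so the vectors are orthogonal.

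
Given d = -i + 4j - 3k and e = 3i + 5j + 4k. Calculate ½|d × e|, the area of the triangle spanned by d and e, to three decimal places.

17.854

i: 4·4 - (-3)·5 = 16 - (-15) = 31
j: (-3)·3 - (-1)·4 = -9 - (-4) = -5
k: (-1)·5 - 4·3 = -5 - 12 = -17
d × e = (31, -5, -17)
|d × e| = √(31² + (-5)² + (-17)²) = √1275 ≈ 35.7071
area = ½ · 35.7071 ≈ 17.854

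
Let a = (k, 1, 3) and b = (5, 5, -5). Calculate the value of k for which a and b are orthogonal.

a · b = k·5 + 1·5 + 3·(-5) = -10 + 5k
Set equal to 0: 5k = 10, so k = 2.

2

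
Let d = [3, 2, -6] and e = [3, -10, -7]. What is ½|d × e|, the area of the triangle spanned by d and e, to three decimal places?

41.173

i: 2·(-7) - (-6)·(-10) = -14 - 60 = -74
j: (-6)·3 - 3·(-7) = -18 - (-21) = 3
k: 3·(-10) - 2·3 = -30 - 6 = -36
d × e = (-74, 3, -36)
|d × e| = √((-74)² + 3² + (-36)²) = √6781 ≈ 82.3468
area = ½ · 82.3468 ≈ 41.173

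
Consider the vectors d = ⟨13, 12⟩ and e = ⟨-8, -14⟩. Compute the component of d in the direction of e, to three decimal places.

d · e = 13·(-8) + 12·(-14) = -104 - 168 = -272
|e| = √(64 + 196) = √260 ≈ 16.1245
comp_e d = -272 / √260 ≈ -16.869

-16.869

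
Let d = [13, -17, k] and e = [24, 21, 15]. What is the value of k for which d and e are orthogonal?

d · e = 13·24 + (-17)·21 + k·15 = -45 + 15k
Set equal to 0: 15k = 45, so k = 3.

3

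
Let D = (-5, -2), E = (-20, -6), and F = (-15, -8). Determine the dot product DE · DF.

174

DE = E − D = (-15, -4)
DF = F − D = (-10, -6)
DE · DF = (-15)·(-10) + (-4)·(-6) = 150 + 24 = 174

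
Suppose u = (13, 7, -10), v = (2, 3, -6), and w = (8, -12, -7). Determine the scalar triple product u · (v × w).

-967

v × w:
i: 3·(-7) - (-6)·(-12) = -21 - 72 = -93
j: (-6)·8 - 2·(-7) = -48 - (-14) = -34
k: 2·(-12) - 3·8 = -24 - 24 = -48
v × w = (-93, -34, -48)
u · (v × w) = 13·(-93) + 7·(-34) + (-10)·(-48) = -1209 - 238 + 480 = -967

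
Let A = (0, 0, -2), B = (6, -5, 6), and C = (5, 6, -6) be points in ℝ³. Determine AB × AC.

(-28, 64, 61)

AB = (6, -5, 8)
AC = (5, 6, -4)
i: (-5)·(-4) - 8·6 = 20 - 48 = -28
j: 8·5 - 6·(-4) = 40 - (-24) = 64
k: 6·6 - (-5)·5 = 36 - (-25) = 61
AB × AC = (-28, 64, 61)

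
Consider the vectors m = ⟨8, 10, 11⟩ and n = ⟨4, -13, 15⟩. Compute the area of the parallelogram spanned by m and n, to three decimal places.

335.203

i: 10·15 - 11·(-13) = 150 - (-143) = 293
j: 11·4 - 8·15 = 44 - 120 = -76
k: 8·(-13) - 10·4 = -104 - 40 = -144
m × n = (293, -76, -144)
|m × n| = √(293² + (-76)² + (-144)²) = √112361 ≈ 335.2029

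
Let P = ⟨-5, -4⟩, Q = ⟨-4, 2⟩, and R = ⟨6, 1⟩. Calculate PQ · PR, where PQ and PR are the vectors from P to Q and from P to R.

41

PQ = Q − P = (1, 6)
PR = R − P = (11, 5)
PQ · PR = 1·11 + 6·5 = 11 + 30 = 41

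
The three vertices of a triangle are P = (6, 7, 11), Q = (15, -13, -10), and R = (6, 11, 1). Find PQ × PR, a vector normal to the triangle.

(284, 90, 36)

PQ = (9, -20, -21)
PR = (0, 4, -10)
i: (-20)·(-10) - (-21)·4 = 200 - (-84) = 284
j: (-21)·0 - 9·(-10) = 0 - (-90) = 90
k: 9·4 - (-20)·0 = 36 - 0 = 36
PQ × PR = (284, 90, 36)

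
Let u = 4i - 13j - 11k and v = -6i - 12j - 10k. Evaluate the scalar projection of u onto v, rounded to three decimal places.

u · v = 4·(-6) + (-13)·(-12) + (-11)·(-10) = -24 + 156 + 110 = 242
|v| = √(36 + 144 + 100) = √280 ≈ 16.7332
comp_v u = 242 / √280 ≈ 14.462

14.462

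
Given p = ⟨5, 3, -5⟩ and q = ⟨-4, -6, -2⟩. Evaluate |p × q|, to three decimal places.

i: 3·(-2) - (-5)·(-6) = -6 - 30 = -36
j: (-5)·(-4) - 5·(-2) = 20 - (-10) = 30
k: 5·(-6) - 3·(-4) = -30 - (-12) = -18
p × q = (-36, 30, -18)
|p × q| = √((-36)² + 30² + (-18)²) = √2520 ≈ 50.1996

50.200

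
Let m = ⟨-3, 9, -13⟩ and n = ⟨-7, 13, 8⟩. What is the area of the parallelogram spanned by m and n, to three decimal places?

i: 9·8 - (-13)·13 = 72 - (-169) = 241
j: (-13)·(-7) - (-3)·8 = 91 - (-24) = 115
k: (-3)·13 - 9·(-7) = -39 - (-63) = 24
m × n = (241, 115, 24)
|m × n| = √(241² + 115² + 24²) = √71882 ≈ 268.1082

268.108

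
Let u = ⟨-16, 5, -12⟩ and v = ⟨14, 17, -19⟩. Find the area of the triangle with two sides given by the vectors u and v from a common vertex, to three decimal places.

i: 5·(-19) - (-12)·17 = -95 - (-204) = 109
j: (-12)·14 - (-16)·(-19) = -168 - 304 = -472
k: (-16)·17 - 5·14 = -272 - 70 = -342
u × v = (109, -472, -342)
|u × v| = √(109² + (-472)² + (-342)²) = √351629 ≈ 592.9831
area = ½ · 592.9831 ≈ 296.492

296.492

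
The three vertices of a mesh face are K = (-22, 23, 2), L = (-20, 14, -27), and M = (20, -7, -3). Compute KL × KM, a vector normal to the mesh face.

(-825, -1208, 318)

KL = (2, -9, -29)
KM = (42, -30, -5)
i: (-9)·(-5) - (-29)·(-30) = 45 - 870 = -825
j: (-29)·42 - 2·(-5) = -1218 - (-10) = -1208
k: 2·(-30) - (-9)·42 = -60 - (-378) = 318
KL × KM = (-825, -1208, 318)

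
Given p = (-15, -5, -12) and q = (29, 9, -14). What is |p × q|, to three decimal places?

i: (-5)·(-14) - (-12)·9 = 70 - (-108) = 178
j: (-12)·29 - (-15)·(-14) = -348 - 210 = -558
k: (-15)·9 - (-5)·29 = -135 - (-145) = 10
p × q = (178, -558, 10)
|p × q| = √(178² + (-558)² + 10²) = √343148 ≈ 585.7884

585.788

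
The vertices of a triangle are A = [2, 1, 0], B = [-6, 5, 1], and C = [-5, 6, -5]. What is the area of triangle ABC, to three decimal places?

27.286

AB = (-8, 4, 1),  AC = (-7, 5, -5)
i: 4·(-5) - 1·5 = -20 - 5 = -25
j: 1·(-7) - (-8)·(-5) = -7 - 40 = -47
k: (-8)·5 - 4·(-7) = -40 - (-28) = -12
AB × AC = (-25, -47, -12)
|AB × AC| = √2978 ≈ 54.5711
area = ½ · 54.5711 ≈ 27.286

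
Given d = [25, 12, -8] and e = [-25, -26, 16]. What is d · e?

d · e = 25·(-25) + 12·(-26) + (-8)·16 = -625 - 312 - 128 = -1065

-1065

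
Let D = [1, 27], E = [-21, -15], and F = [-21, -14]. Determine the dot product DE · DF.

DE = E − D = (-22, -42)
DF = F − D = (-22, -41)
DE · DF = (-22)·(-22) + (-42)·(-41) = 484 + 1722 = 2206

2206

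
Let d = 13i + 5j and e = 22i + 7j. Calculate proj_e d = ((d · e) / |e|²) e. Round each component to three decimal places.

(13.250, 4.216)

d · e = 13·22 + 5·7 = 286 + 35 = 321
|e|² = 484 + 49 = 533
proj_e d = (321/533) · (22, 7) ≈ (13.250, 4.216)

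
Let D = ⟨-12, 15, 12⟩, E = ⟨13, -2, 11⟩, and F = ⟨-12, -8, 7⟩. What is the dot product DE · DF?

DE = E − D = (25, -17, -1)
DF = F − D = (0, -23, -5)
DE · DF = 25·0 + (-17)·(-23) + (-1)·(-5) = 0 + 391 + 5 = 396

396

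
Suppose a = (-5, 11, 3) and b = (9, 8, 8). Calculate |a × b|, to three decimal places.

167.051

i: 11·8 - 3·8 = 88 - 24 = 64
j: 3·9 - (-5)·8 = 27 - (-40) = 67
k: (-5)·8 - 11·9 = -40 - 99 = -139
a × b = (64, 67, -139)
|a × b| = √(64² + 67² + (-139)²) = √27906 ≈ 167.0509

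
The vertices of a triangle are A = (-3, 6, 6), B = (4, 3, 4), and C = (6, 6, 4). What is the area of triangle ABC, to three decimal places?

AB = (7, -3, -2),  AC = (9, 0, -2)
i: (-3)·(-2) - (-2)·0 = 6 - 0 = 6
j: (-2)·9 - 7·(-2) = -18 - (-14) = -4
k: 7·0 - (-3)·9 = 0 - (-27) = 27
AB × AC = (6, -4, 27)
|AB × AC| = √781 ≈ 27.9464
area = ½ · 27.9464 ≈ 13.973

13.973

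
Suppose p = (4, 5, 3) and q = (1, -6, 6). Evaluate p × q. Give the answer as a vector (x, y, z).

i: 5·6 - 3·(-6) = 30 - (-18) = 48
j: 3·1 - 4·6 = 3 - 24 = -21
k: 4·(-6) - 5·1 = -24 - 5 = -29
p × q = (48, -21, -29)

(48, -21, -29)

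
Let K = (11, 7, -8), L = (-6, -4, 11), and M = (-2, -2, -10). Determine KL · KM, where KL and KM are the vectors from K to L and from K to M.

282

KL = L − K = (-17, -11, 19)
KM = M − K = (-13, -9, -2)
KL · KM = (-17)·(-13) + (-11)·(-9) + 19·(-2) = 221 + 99 - 38 = 282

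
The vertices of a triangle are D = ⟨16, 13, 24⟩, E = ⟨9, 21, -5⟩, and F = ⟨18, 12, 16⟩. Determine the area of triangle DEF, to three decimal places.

73.699

DE = (-7, 8, -29),  DF = (2, -1, -8)
i: 8·(-8) - (-29)·(-1) = -64 - 29 = -93
j: (-29)·2 - (-7)·(-8) = -58 - 56 = -114
k: (-7)·(-1) - 8·2 = 7 - 16 = -9
DE × DF = (-93, -114, -9)
|DE × DF| = √21726 ≈ 147.3974
area = ½ · 147.3974 ≈ 73.699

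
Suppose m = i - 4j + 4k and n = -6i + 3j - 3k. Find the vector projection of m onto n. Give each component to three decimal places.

(3.333, -1.667, 1.667)

m · n = 1·(-6) + (-4)·3 + 4·(-3) = -6 - 12 - 12 = -30
|n|² = 36 + 9 + 9 = 54
proj_n m = (-30/54) · (-6, 3, -3) ≈ (3.333, -1.667, 1.667)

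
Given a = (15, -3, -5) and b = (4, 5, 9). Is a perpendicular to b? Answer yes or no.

a · b = 15·4 + (-3)·5 + (-5)·9 = 60 - 15 - 45 = 0
Zero, so the vectors are orthogonal.

yes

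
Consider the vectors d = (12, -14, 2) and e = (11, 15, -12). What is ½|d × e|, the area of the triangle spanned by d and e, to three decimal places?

i: (-14)·(-12) - 2·15 = 168 - 30 = 138
j: 2·11 - 12·(-12) = 22 - (-144) = 166
k: 12·15 - (-14)·11 = 180 - (-154) = 334
d × e = (138, 166, 334)
|d × e| = √(138² + 166² + 334²) = √158156 ≈ 397.6883
area = ½ · 397.6883 ≈ 198.844

198.844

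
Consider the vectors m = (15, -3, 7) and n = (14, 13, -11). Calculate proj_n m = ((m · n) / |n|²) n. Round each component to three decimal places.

(2.708, 2.514, -2.128)

m · n = 15·14 + (-3)·13 + 7·(-11) = 210 - 39 - 77 = 94
|n|² = 196 + 169 + 121 = 486
proj_n m = (94/486) · (14, 13, -11) ≈ (2.708, 2.514, -2.128)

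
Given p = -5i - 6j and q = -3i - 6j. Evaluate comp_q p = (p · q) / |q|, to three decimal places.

7.603

p · q = (-5)·(-3) + (-6)·(-6) = 15 + 36 = 51
|q| = √(9 + 36) = √45 ≈ 6.7082
comp_q p = 51 / √45 ≈ 7.603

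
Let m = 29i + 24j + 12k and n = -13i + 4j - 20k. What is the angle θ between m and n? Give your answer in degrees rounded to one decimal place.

123.0

m · n = 29·(-13) + 24·4 + 12·(-20) = -377 + 96 - 240 = -521
|m|² = 841 + 576 + 144 = 1561,  |m| = √1561 ≈ 39.509493
|n|² = 169 + 16 + 400 = 585,  |n| = √585 ≈ 24.186773
cos θ = -521 / (39.509493 · 24.186773) ≈ -0.54520
θ = arccos(-0.54520) ≈ 123.0°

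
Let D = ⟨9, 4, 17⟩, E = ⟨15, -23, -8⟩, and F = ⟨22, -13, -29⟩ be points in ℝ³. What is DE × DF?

(817, -49, 249)

DE = (6, -27, -25)
DF = (13, -17, -46)
i: (-27)·(-46) - (-25)·(-17) = 1242 - 425 = 817
j: (-25)·13 - 6·(-46) = -325 - (-276) = -49
k: 6·(-17) - (-27)·13 = -102 - (-351) = 249
DE × DF = (817, -49, 249)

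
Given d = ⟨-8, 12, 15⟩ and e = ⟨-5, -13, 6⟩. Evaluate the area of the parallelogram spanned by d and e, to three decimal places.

i: 12·6 - 15·(-13) = 72 - (-195) = 267
j: 15·(-5) - (-8)·6 = -75 - (-48) = -27
k: (-8)·(-13) - 12·(-5) = 104 - (-60) = 164
d × e = (267, -27, 164)
|d × e| = √(267² + (-27)² + 164²) = √98914 ≈ 314.5060

314.506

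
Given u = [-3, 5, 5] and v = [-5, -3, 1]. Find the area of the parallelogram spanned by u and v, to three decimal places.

45.166

i: 5·1 - 5·(-3) = 5 - (-15) = 20
j: 5·(-5) - (-3)·1 = -25 - (-3) = -22
k: (-3)·(-3) - 5·(-5) = 9 - (-25) = 34
u × v = (20, -22, 34)
|u × v| = √(20² + (-22)² + 34²) = √2040 ≈ 45.1664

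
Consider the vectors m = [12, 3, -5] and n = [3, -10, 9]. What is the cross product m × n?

(-23, -123, -129)

i: 3·9 - (-5)·(-10) = 27 - 50 = -23
j: (-5)·3 - 12·9 = -15 - 108 = -123
k: 12·(-10) - 3·3 = -120 - 9 = -129
m × n = (-23, -123, -129)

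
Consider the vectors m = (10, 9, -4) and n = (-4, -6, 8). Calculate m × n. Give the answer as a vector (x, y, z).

(48, -64, -24)

i: 9·8 - (-4)·(-6) = 72 - 24 = 48
j: (-4)·(-4) - 10·8 = 16 - 80 = -64
k: 10·(-6) - 9·(-4) = -60 - (-36) = -24
m × n = (48, -64, -24)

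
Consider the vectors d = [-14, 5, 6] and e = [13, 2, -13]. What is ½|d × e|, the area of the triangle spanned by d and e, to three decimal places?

i: 5·(-13) - 6·2 = -65 - 12 = -77
j: 6·13 - (-14)·(-13) = 78 - 182 = -104
k: (-14)·2 - 5·13 = -28 - 65 = -93
d × e = (-77, -104, -93)
|d × e| = √((-77)² + (-104)² + (-93)²) = √25394 ≈ 159.3549
area = ½ · 159.3549 ≈ 79.677

79.677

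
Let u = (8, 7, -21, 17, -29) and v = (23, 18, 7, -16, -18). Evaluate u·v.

413

u · v = 8·23 + 7·18 + (-21)·7 + 17·(-16) + (-29)·(-18) = 184 + 126 - 147 - 272 + 522 = 413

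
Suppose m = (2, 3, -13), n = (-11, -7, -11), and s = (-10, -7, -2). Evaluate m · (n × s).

47

n × s:
i: (-7)·(-2) - (-11)·(-7) = 14 - 77 = -63
j: (-11)·(-10) - (-11)·(-2) = 110 - 22 = 88
k: (-11)·(-7) - (-7)·(-10) = 77 - 70 = 7
n × s = (-63, 88, 7)
m · (n × s) = 2·(-63) + 3·88 + (-13)·7 = -126 + 264 - 91 = 47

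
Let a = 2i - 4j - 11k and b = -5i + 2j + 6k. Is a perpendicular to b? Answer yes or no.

a · b = 2·(-5) + (-4)·2 + (-11)·6 = -10 - 8 - 66 = -84
Nonzero, so the vectors are not orthogonal.

no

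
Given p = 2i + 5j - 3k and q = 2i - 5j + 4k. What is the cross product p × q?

i: 5·4 - (-3)·(-5) = 20 - 15 = 5
j: (-3)·2 - 2·4 = -6 - 8 = -14
k: 2·(-5) - 5·2 = -10 - 10 = -20
p × q = (5, -14, -20)

(5, -14, -20)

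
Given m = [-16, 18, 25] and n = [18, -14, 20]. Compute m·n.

m · n = (-16)·18 + 18·(-14) + 25·20 = -288 - 252 + 500 = -40

-40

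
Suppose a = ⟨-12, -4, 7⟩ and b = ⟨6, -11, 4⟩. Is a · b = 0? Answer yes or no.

yes

a · b = (-12)·6 + (-4)·(-11) + 7·4 = -72 + 44 + 28 = 0
Zero, so the vectors are orthogonal.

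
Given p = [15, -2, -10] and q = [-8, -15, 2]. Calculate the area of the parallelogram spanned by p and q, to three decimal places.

290.339

i: (-2)·2 - (-10)·(-15) = -4 - 150 = -154
j: (-10)·(-8) - 15·2 = 80 - 30 = 50
k: 15·(-15) - (-2)·(-8) = -225 - 16 = -241
p × q = (-154, 50, -241)
|p × q| = √((-154)² + 50² + (-241)²) = √84297 ≈ 290.3395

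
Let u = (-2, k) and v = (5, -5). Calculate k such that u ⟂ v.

-2

u · v = (-2)·5 + k·(-5) = -10 - 5k
Set equal to 0: -5k = 10, so k = -2.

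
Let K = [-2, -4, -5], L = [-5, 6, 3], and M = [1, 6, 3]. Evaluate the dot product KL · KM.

155

KL = L − K = (-3, 10, 8)
KM = M − K = (3, 10, 8)
KL · KM = (-3)·3 + 10·10 + 8·8 = -9 + 100 + 64 = 155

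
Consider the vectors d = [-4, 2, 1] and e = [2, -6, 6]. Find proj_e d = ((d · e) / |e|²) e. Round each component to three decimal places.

(-0.368, 1.105, -1.105)

d · e = (-4)·2 + 2·(-6) + 1·6 = -8 - 12 + 6 = -14
|e|² = 4 + 36 + 36 = 76
proj_e d = (-14/76) · (2, -6, 6) ≈ (-0.368, 1.105, -1.105)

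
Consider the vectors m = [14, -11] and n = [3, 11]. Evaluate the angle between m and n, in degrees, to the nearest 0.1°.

112.9

m · n = 14·3 + (-11)·11 = 42 - 121 = -79
|m|² = 196 + 121 = 317,  |m| = √317 ≈ 17.804494
|n|² = 9 + 121 = 130,  |n| = √130 ≈ 11.401754
cos θ = -79 / (17.804494 · 11.401754) ≈ -0.38916
θ = arccos(-0.38916) ≈ 112.9°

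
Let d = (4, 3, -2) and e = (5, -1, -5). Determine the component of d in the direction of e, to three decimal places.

3.781

d · e = 4·5 + 3·(-1) + (-2)·(-5) = 20 - 3 + 10 = 27
|e| = √(25 + 1 + 25) = √51 ≈ 7.1414
comp_e d = 27 / √51 ≈ 3.781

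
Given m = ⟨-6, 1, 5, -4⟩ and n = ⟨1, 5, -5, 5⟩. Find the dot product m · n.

m · n = (-6)·1 + 1·5 + 5·(-5) + (-4)·5 = -6 + 5 - 25 - 20 = -46

-46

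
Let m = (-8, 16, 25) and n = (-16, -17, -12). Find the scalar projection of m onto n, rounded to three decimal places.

m · n = (-8)·(-16) + 16·(-17) + 25·(-12) = 128 - 272 - 300 = -444
|n| = √(256 + 289 + 144) = √689 ≈ 26.2488
comp_n m = -444 / √689 ≈ -16.915

-16.915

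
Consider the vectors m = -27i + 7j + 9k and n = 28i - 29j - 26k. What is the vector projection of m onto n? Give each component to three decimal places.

m · n = (-27)·28 + 7·(-29) + 9·(-26) = -756 - 203 - 234 = -1193
|n|² = 784 + 841 + 676 = 2301
proj_n m = (-1193/2301) · (28, -29, -26) ≈ (-14.517, 15.036, 13.480)

(-14.517, 15.036, 13.480)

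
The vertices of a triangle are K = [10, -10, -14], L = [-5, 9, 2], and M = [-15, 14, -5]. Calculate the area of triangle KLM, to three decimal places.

KL = (-15, 19, 16),  KM = (-25, 24, 9)
i: 19·9 - 16·24 = 171 - 384 = -213
j: 16·(-25) - (-15)·9 = -400 - (-135) = -265
k: (-15)·24 - 19·(-25) = -360 - (-475) = 115
KL × KM = (-213, -265, 115)
|KL × KM| = √128819 ≈ 358.9136
area = ½ · 358.9136 ≈ 179.457

179.457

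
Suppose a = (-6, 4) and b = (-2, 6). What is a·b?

a · b = (-6)·(-2) + 4·6 = 12 + 24 = 36

36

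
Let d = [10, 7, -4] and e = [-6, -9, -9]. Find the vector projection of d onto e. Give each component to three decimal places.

d · e = 10·(-6) + 7·(-9) + (-4)·(-9) = -60 - 63 + 36 = -87
|e|² = 36 + 81 + 81 = 198
proj_e d = (-87/198) · (-6, -9, -9) ≈ (2.636, 3.955, 3.955)

(2.636, 3.955, 3.955)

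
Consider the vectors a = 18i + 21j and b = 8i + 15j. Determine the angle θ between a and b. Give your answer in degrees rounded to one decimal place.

a · b = 18·8 + 21·15 = 144 + 315 = 459
|a|² = 324 + 441 = 765,  |a| = √765 ≈ 27.658633
|b|² = 64 + 225 = 289,  |b| = √289 ≈ 17.000000
cos θ = 459 / (27.658633 · 17.000000) ≈ 0.97619
θ = arccos(0.97619) ≈ 12.5°

12.5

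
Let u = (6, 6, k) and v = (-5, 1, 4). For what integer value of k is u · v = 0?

6

u · v = 6·(-5) + 6·1 + k·4 = -24 + 4k
Set equal to 0: 4k = 24, so k = 6.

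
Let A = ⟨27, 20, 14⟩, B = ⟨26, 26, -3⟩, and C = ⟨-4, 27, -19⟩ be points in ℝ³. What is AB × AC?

(-79, 494, 179)

AB = (-1, 6, -17)
AC = (-31, 7, -33)
i: 6·(-33) - (-17)·7 = -198 - (-119) = -79
j: (-17)·(-31) - (-1)·(-33) = 527 - 33 = 494
k: (-1)·7 - 6·(-31) = -7 - (-186) = 179
AB × AC = (-79, 494, 179)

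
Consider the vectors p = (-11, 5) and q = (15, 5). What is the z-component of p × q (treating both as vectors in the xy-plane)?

(-11)·5 - 5·15 = -55 - 75 = -130

-130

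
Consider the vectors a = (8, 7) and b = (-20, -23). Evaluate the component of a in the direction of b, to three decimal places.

-10.532

a · b = 8·(-20) + 7·(-23) = -160 - 161 = -321
|b| = √(400 + 529) = √929 ≈ 30.4795
comp_b a = -321 / √929 ≈ -10.532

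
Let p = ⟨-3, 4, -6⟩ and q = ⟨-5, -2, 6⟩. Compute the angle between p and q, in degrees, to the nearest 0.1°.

117.4

p · q = (-3)·(-5) + 4·(-2) + (-6)·6 = 15 - 8 - 36 = -29
|p|² = 9 + 16 + 36 = 61,  |p| = √61 ≈ 7.810250
|q|² = 25 + 4 + 36 = 65,  |q| = √65 ≈ 8.062258
cos θ = -29 / (7.810250 · 8.062258) ≈ -0.46055
θ = arccos(-0.46055) ≈ 117.4°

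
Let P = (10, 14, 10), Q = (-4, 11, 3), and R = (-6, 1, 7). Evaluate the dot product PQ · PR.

284

PQ = Q − P = (-14, -3, -7)
PR = R − P = (-16, -13, -3)
PQ · PR = (-14)·(-16) + (-3)·(-13) + (-7)·(-3) = 224 + 39 + 21 = 284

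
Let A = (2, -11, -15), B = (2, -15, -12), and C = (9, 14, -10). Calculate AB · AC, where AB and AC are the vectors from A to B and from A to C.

-85

AB = B − A = (0, -4, 3)
AC = C − A = (7, 25, 5)
AB · AC = 0·7 + (-4)·25 + 3·5 = 0 - 100 + 15 = -85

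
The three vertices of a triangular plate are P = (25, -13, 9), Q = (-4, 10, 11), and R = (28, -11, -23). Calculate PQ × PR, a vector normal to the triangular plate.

PQ = (-29, 23, 2)
PR = (3, 2, -32)
i: 23·(-32) - 2·2 = -736 - 4 = -740
j: 2·3 - (-29)·(-32) = 6 - 928 = -922
k: (-29)·2 - 23·3 = -58 - 69 = -127
PQ × PR = (-740, -922, -127)

(-740, -922, -127)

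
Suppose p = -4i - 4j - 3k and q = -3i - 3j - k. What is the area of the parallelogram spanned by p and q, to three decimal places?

7.071

i: (-4)·(-1) - (-3)·(-3) = 4 - 9 = -5
j: (-3)·(-3) - (-4)·(-1) = 9 - 4 = 5
k: (-4)·(-3) - (-4)·(-3) = 12 - 12 = 0
p × q = (-5, 5, 0)
|p × q| = √((-5)² + 5² + 0²) = √50 ≈ 7.0711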